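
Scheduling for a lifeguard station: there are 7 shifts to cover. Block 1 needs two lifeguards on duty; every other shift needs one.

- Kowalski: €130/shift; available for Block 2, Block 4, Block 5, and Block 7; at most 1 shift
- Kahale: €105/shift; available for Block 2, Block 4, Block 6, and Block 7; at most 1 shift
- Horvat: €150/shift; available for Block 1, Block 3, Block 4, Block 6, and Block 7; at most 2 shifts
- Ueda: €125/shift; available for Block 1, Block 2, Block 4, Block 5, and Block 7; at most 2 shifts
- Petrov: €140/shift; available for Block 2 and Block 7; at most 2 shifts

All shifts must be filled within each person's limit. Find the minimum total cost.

Block 1 can only be covered by Horvat and Ueda, so that assignment is forced.
Block 3 can only be covered by Horvat, so that assignment is forced.
Picking the cheapest available lifeguard for each shift independently would cost €970, but that ignores the shift limits.
An optimal schedule: Block 1→Horvat+Ueda, Block 2→Petrov, Block 3→Horvat, Block 4→Ueda, Block 5→Kowalski, Block 6→Kahale, Block 7→Petrov.
Total: 150 + 125 + 140 + 150 + 125 + 130 + 105 + 140 = €1065.

€1065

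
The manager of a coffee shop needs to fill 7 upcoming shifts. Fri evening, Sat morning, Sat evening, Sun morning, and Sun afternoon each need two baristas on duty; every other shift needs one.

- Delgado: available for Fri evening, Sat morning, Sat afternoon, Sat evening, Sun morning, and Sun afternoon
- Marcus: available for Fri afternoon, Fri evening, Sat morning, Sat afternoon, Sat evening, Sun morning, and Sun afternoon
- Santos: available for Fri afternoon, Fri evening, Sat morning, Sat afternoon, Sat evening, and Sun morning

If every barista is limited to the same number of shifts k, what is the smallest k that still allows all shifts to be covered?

4

With 3 baristas and 12 worker-slots to fill, someone must work at least ⌈12/3⌉ = 4 shifts, so k ≥ 4.
k = 4 works: Fri afternoon→Marcus, Fri evening→Delgado+Marcus, Sat morning→Delgado+Santos, Sat afternoon→Santos, Sat evening→Delgado+Santos, Sun morning→Marcus+Santos, Sun afternoon→Delgado+Marcus.
Loads: Delgado 4, Marcus 4, Santos 4 — all ≤ 4.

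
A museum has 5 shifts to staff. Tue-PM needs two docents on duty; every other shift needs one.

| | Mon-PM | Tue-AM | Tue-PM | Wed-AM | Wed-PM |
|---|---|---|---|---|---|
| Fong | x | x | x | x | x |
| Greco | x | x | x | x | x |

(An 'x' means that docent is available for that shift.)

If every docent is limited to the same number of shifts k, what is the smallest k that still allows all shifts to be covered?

With 2 docents and 6 worker-slots to fill, someone must work at least ⌈6/2⌉ = 3 shifts, so k ≥ 3.
k = 3 works: Mon-PM→Fong, Tue-AM→Fong, Tue-PM→Fong+Greco, Wed-AM→Greco, Wed-PM→Greco.
Loads: Fong 3, Greco 3 — all ≤ 3.

3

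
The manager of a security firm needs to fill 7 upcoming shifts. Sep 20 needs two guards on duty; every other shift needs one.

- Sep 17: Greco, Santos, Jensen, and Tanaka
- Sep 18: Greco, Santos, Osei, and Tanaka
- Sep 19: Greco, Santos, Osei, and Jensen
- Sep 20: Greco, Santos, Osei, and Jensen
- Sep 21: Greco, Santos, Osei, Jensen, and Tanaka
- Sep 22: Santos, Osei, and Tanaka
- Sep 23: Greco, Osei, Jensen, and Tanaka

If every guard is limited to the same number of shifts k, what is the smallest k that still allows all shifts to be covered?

2

With 5 guards and 8 worker-slots to fill, someone must work at least ⌈8/5⌉ = 2 shifts, so k ≥ 2.
k = 2 works: Sep 17→Greco, Sep 18→Greco, Sep 19→Santos, Sep 20→Osei+Jensen, Sep 21→Jensen, Sep 22→Santos, Sep 23→Osei.
Loads: Greco 2, Santos 2, Osei 2, Jensen 2, Tanaka 0 — all ≤ 2.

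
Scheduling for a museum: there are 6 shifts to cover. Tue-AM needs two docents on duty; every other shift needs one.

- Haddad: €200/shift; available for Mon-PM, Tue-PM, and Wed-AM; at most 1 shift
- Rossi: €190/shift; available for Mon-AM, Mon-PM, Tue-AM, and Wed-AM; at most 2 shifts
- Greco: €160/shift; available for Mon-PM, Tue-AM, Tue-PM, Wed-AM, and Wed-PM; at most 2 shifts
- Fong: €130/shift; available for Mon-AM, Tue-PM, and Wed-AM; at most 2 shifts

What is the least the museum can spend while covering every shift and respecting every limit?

Tue-AM can only be covered by Rossi and Greco, so that assignment is forced.
Wed-PM can only be covered by Greco, so that assignment is forced.
Picking the cheapest available docent for each shift independently would cost €1060, but that ignores the shift limits.
An optimal schedule: Mon-AM→Rossi, Mon-PM→Haddad, Tue-AM→Rossi+Greco, Tue-PM→Fong, Wed-AM→Fong, Wed-PM→Greco.
Total: 190 + 200 + 190 + 160 + 130 + 130 + 160 = €1160.

€1160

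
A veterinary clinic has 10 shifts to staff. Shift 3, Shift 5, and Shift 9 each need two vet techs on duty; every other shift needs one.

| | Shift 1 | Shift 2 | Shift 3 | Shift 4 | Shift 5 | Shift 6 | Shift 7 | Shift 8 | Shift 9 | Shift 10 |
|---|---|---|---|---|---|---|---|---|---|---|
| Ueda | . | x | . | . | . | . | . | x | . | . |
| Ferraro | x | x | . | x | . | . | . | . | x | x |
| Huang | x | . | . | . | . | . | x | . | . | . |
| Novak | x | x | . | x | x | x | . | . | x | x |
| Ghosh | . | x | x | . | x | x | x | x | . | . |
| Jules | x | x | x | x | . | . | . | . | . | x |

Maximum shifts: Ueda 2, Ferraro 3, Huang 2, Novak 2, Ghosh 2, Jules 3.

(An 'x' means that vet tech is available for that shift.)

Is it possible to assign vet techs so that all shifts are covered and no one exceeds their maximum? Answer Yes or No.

Total capacity is 14 and 13 slots are needed, so capacity alone doesn't rule it out.
Shifts {Shift 3, Shift 5, Shift 6, Shift 9} need 7 worker-slots in total, but the vet techs available for any of those shifts (Ferraro, Novak, Ghosh, and Jules) can supply at most 6 among them. So no valid schedule exists.

No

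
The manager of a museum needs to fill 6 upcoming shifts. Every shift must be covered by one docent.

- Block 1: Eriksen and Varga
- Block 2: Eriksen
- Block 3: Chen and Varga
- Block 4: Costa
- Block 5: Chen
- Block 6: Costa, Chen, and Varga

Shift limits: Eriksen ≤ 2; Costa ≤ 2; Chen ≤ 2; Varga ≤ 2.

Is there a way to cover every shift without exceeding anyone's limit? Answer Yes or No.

Block 2 can only be covered by Eriksen, so that assignment is forced.
Block 4 can only be covered by Costa, so that assignment is forced.
Block 5 can only be covered by Chen, so that assignment is forced.
One valid schedule: Block 1→Eriksen, Block 2→Eriksen, Block 3→Chen, Block 4→Costa, Block 5→Chen, Block 6→Costa.
Loads: Eriksen 2/2, Costa 2/2, Chen 2/2, Varga 0/2 — all within limits.

Yes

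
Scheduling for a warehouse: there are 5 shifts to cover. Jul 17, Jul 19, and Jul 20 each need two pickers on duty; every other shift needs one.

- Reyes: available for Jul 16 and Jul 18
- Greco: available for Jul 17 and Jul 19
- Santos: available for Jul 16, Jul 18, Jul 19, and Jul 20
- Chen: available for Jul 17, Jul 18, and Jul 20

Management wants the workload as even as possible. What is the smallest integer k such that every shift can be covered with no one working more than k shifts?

2

With 4 pickers and 8 worker-slots to fill, someone must work at least ⌈8/4⌉ = 2 shifts, so k ≥ 2.
k = 2 works: Jul 16→Reyes, Jul 17→Greco+Chen, Jul 18→Reyes, Jul 19→Greco+Santos, Jul 20→Santos+Chen.
Loads: Reyes 2, Greco 2, Santos 2, Chen 2 — all ≤ 2.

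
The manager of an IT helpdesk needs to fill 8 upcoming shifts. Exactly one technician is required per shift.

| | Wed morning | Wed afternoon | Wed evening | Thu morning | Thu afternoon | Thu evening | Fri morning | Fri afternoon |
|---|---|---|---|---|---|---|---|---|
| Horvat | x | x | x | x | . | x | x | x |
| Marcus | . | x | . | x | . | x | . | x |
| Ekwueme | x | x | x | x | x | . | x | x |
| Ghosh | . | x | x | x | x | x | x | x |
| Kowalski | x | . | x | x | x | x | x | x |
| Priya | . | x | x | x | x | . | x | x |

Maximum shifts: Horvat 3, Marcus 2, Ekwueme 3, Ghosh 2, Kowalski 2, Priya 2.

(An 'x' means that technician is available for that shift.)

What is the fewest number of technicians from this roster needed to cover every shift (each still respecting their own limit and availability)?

3

8 slots to fill and no one can take more than 3, so at least ⌈8/3⌉ = 3 technicians are needed.
Horvat, Marcus, and Ekwueme alone can cover everything: Wed morning→Horvat, Wed afternoon→Marcus, Wed evening→Horvat, Thu morning→Marcus, Thu afternoon→Ekwueme, Thu evening→Horvat, Fri morning→Ekwueme, Fri afternoon→Ekwueme.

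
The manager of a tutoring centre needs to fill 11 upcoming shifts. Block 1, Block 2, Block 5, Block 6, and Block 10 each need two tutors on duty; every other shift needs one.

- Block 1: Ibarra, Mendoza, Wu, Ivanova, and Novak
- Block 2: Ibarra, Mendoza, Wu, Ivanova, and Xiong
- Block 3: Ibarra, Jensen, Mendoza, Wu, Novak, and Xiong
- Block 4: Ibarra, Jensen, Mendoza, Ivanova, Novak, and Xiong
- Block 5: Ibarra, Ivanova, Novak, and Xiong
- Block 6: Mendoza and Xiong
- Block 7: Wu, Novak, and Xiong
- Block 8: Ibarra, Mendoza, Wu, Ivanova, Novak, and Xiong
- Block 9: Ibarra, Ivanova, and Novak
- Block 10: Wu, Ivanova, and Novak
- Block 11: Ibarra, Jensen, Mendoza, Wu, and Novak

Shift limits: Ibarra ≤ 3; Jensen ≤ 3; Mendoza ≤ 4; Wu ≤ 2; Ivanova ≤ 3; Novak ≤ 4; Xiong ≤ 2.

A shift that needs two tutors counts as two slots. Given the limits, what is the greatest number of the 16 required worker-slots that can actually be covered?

16

Total capacity across all tutors is 3+3+4+2+3+4+2 = 21, and 16 slots are needed, so at most 16 can be filled.
An assignment achieving 16: Block 1→Ibarra+Mendoza, Block 2→Mendoza+Ivanova, Block 3→Jensen, Block 4→Jensen, Block 5→Ibarra+Ivanova, Block 6→Mendoza+Xiong, Block 7→Wu, Block 8→Mendoza, Block 9→Ibarra, Block 10→Wu+Ivanova, Block 11→Jensen.
Loads: Ibarra 3/3, Jensen 3/3, Mendoza 4/4, Wu 2/2, Ivanova 3/3, Novak 0/4, Xiong 1/2.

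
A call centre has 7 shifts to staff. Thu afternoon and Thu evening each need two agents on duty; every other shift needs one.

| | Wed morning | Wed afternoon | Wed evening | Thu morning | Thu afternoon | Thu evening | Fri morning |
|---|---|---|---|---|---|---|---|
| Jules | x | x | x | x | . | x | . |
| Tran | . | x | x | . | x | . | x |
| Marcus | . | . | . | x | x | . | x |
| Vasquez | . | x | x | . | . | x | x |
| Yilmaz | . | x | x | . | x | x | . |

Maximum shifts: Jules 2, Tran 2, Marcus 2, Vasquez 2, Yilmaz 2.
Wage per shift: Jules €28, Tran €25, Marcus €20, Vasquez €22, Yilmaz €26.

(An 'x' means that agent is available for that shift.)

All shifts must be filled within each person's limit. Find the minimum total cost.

€214

Wed morning can only be covered by Jules, so that assignment is forced.
Picking the cheapest available agent for each shift independently would cost €205, but that ignores the shift limits.
An optimal schedule: Wed morning→Jules, Wed afternoon→Tran, Wed evening→Yilmaz, Thu morning→Marcus, Thu afternoon→Marcus+Tran, Thu evening→Vasquez+Yilmaz, Fri morning→Vasquez.
Total: 28 + 25 + 26 + 20 + 20 + 25 + 22 + 26 + 22 = €214.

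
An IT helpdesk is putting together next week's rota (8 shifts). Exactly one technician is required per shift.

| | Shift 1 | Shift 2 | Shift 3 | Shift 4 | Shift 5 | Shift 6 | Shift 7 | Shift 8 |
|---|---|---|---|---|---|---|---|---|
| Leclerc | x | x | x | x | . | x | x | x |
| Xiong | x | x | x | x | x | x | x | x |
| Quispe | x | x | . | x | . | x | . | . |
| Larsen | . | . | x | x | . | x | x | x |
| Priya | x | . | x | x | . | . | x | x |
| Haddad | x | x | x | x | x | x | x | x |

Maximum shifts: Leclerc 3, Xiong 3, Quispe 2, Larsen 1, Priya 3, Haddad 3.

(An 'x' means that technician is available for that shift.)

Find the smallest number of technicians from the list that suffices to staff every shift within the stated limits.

3

8 slots to fill and no one can take more than 3, so at least ⌈8/3⌉ = 3 technicians are needed.
Leclerc, Xiong, and Quispe alone can cover everything: Shift 1→Xiong, Shift 2→Xiong, Shift 3→Leclerc, Shift 4→Quispe, Shift 5→Xiong, Shift 6→Quispe, Shift 7→Leclerc, Shift 8→Leclerc.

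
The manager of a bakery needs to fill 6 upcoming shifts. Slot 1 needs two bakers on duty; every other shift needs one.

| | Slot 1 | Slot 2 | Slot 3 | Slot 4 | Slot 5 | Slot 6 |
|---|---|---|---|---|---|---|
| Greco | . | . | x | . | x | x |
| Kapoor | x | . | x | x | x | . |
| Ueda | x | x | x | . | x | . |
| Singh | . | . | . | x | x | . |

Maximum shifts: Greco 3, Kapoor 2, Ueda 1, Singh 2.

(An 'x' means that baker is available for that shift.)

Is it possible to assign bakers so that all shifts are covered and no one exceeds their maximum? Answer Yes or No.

No

Total capacity is 8 and 7 slots are needed, so capacity alone doesn't rule it out.
Shifts {Slot 1, Slot 2} need 3 worker-slots in total, but the bakers available for any of those shifts (Kapoor and Ueda) can supply at most 2 among them. So no valid schedule exists.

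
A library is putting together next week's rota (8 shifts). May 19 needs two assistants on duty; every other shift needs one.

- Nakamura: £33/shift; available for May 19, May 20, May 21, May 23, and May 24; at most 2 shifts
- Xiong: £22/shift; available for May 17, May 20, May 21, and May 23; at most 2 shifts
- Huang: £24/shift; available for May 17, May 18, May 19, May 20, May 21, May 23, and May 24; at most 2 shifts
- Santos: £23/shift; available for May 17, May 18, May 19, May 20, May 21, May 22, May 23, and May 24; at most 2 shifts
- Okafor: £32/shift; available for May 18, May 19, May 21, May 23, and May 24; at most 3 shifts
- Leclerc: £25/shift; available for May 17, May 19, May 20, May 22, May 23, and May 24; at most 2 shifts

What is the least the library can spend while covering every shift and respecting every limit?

Picking the cheapest available assistant for each shift independently would cost £204, but that ignores the shift limits.
An optimal schedule: May 17→Xiong, May 18→Santos, May 19→Leclerc+Okafor, May 20→Xiong, May 21→Huang, May 22→Santos, May 23→Leclerc, May 24→Huang.
Total: 22 + 23 + 25 + 32 + 22 + 24 + 23 + 25 + 24 = £220.

£220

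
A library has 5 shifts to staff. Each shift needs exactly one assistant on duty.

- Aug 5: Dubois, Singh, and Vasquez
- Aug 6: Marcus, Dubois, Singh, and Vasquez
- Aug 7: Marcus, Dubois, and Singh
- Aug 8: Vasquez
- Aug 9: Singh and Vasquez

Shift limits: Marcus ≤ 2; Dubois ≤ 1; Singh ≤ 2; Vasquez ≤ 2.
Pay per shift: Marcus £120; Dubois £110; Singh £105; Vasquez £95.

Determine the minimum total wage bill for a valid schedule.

Aug 8 can only be covered by Vasquez, so that assignment is forced.
Picking the cheapest available assistant for each shift independently would cost £485, but that ignores the shift limits.
An optimal schedule: Aug 5→Singh, Aug 6→Dubois, Aug 7→Singh, Aug 8→Vasquez, Aug 9→Vasquez.
Total: 105 + 110 + 105 + 95 + 95 = £510.

£510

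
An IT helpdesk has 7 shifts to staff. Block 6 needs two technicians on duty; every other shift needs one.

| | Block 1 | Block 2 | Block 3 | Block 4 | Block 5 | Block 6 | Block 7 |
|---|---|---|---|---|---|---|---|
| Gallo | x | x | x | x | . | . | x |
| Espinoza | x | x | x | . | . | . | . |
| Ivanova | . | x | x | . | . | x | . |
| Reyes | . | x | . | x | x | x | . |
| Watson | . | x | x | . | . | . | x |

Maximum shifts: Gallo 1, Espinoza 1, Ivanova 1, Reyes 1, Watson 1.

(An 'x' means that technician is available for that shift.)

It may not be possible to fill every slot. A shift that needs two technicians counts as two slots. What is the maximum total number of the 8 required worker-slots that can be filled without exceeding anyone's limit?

5

Total capacity across all technicians is 1+1+1+1+1 = 5, and 8 slots are needed, so at most 5 can be filled.
An assignment achieving 5: Block 1→Gallo, Block 3→Espinoza, Block 5→Reyes, Block 6→Ivanova, Block 7→Watson.
Loads: Gallo 1/1, Espinoza 1/1, Ivanova 1/1, Reyes 1/1, Watson 1/1.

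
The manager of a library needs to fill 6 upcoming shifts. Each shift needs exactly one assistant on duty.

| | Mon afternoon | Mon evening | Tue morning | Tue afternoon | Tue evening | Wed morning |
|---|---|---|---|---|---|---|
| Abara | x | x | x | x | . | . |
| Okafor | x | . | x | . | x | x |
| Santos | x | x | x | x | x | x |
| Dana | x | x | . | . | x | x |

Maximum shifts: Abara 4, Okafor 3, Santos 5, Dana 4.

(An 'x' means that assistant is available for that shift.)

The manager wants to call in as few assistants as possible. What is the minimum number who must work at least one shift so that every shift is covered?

2

6 slots to fill and no one can take more than 5, so at least ⌈6/5⌉ = 2 assistants are needed.
Abara and Okafor alone can cover everything: Mon afternoon→Abara, Mon evening→Abara, Tue morning→Abara, Tue afternoon→Abara, Tue evening→Okafor, Wed morning→Okafor.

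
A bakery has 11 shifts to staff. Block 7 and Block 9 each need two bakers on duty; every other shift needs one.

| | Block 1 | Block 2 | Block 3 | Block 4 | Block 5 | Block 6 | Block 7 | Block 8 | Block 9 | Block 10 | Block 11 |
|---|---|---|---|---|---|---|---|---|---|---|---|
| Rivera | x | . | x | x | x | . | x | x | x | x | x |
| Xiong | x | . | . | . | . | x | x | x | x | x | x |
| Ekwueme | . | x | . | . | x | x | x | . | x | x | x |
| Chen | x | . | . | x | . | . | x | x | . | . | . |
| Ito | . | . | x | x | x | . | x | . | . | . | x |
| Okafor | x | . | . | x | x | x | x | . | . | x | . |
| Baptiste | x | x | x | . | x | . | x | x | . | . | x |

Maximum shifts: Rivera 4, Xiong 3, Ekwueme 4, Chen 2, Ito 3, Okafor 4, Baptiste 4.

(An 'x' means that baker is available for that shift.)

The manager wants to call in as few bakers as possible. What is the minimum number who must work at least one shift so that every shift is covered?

13 slots to fill and no one can take more than 4, so at least ⌈13/4⌉ = 4 bakers are needed.
Rivera, Xiong, Ekwueme, and Chen alone can cover everything: Block 1→Rivera, Block 2→Ekwueme, Block 3→Rivera, Block 4→Rivera, Block 5→Rivera, Block 6→Xiong, Block 7→Ekwueme+Chen, Block 8→Chen, Block 9→Xiong+Ekwueme, Block 10→Xiong, Block 11→Ekwueme.

4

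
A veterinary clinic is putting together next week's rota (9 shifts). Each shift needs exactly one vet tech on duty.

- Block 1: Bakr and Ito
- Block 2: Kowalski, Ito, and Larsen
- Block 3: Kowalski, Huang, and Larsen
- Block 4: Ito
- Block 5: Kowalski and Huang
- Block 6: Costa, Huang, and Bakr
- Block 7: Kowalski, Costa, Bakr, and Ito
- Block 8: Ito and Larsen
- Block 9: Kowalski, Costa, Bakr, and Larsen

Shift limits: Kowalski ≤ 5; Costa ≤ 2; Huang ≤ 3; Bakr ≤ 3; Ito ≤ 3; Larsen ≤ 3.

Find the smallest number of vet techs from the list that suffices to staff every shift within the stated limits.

9 slots to fill and no one can take more than 5, so at least ⌈9/5⌉ = 2 vet techs are needed.
Any 2 vet techs together have capacity at most 5+3 = 8 < 9 slots, so 2 can never suffice.
Kowalski, Costa, and Ito alone can cover everything: Block 1→Ito, Block 2→Kowalski, Block 3→Kowalski, Block 4→Ito, Block 5→Kowalski, Block 6→Costa, Block 7→Kowalski, Block 8→Ito, Block 9→Kowalski.

3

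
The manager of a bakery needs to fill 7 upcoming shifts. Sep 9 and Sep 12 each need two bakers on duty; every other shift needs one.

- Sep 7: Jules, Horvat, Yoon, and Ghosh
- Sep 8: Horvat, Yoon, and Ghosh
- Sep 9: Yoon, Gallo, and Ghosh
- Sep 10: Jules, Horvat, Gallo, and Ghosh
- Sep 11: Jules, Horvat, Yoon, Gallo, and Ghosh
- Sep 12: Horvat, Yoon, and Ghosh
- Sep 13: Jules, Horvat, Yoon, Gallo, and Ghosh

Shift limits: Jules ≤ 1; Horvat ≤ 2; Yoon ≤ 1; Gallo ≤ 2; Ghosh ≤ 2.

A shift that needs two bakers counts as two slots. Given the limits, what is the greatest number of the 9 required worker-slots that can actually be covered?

Total capacity across all bakers is 1+2+1+2+2 = 8, and 9 slots are needed, so at most 8 can be filled.
An assignment achieving 8: Sep 7→Jules, Sep 8→Horvat, Sep 9→Yoon+Gallo, Sep 10→Gallo, Sep 11→Ghosh, Sep 12→Horvat+Ghosh.
Loads: Jules 1/1, Horvat 2/2, Yoon 1/1, Gallo 2/2, Ghosh 2/2.

8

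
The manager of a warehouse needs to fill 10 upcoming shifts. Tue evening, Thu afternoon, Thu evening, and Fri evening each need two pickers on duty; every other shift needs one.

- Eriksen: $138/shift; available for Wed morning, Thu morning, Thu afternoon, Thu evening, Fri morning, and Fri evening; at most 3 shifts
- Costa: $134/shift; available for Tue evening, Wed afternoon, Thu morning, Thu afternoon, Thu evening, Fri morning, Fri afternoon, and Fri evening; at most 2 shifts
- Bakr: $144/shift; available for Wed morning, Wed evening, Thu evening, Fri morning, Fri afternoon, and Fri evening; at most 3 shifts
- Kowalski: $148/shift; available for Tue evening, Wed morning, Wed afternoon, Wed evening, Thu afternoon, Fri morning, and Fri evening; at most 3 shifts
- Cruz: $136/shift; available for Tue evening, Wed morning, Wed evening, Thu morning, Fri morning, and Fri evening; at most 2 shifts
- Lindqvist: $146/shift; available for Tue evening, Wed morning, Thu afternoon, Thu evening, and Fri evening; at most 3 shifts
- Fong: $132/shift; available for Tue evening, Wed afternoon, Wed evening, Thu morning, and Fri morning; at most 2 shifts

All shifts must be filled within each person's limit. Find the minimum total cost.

$1942

Picking the cheapest available picker for each shift independently would cost $1878, but that ignores the shift limits.
An optimal schedule: Tue evening→Cruz+Lindqvist, Wed morning→Cruz, Wed afternoon→Fong, Wed evening→Fong, Thu morning→Costa, Thu afternoon→Eriksen+Lindqvist, Thu evening→Eriksen+Bakr, Fri morning→Bakr, Fri afternoon→Costa, Fri evening→Eriksen+Bakr.
Total: 136 + 146 + 136 + 132 + 132 + 134 + 138 + 146 + 138 + 144 + 144 + 134 + 138 + 144 = $1942.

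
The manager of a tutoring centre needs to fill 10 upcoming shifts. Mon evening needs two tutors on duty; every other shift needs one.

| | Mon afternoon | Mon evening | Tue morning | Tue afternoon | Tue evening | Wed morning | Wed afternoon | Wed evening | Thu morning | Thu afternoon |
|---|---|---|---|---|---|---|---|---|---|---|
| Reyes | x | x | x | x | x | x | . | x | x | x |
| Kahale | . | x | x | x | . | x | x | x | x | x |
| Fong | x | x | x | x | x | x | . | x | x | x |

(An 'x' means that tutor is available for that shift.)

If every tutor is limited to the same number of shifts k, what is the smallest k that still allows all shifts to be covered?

4

With 3 tutors and 11 worker-slots to fill, someone must work at least ⌈11/3⌉ = 4 shifts, so k ≥ 4.
k = 4 works: Mon afternoon→Reyes, Mon evening→Reyes+Kahale, Tue morning→Reyes, Tue afternoon→Kahale, Tue evening→Reyes, Wed morning→Kahale, Wed afternoon→Kahale, Wed evening→Fong, Thu morning→Fong, Thu afternoon→Fong.
Loads: Reyes 4, Kahale 4, Fong 3 — all ≤ 4.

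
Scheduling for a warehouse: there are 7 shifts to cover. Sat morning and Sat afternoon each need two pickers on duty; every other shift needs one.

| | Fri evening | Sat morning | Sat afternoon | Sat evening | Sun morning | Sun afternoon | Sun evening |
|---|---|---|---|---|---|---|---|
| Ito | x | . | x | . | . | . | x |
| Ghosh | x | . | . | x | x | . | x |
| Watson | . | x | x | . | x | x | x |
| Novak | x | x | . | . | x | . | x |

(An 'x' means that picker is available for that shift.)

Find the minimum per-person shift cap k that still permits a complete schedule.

3

With 4 pickers and 9 worker-slots to fill, someone must work at least ⌈9/4⌉ = 3 shifts, so k ≥ 3.
k = 3 works: Fri evening→Ito, Sat morning→Watson+Novak, Sat afternoon→Ito+Watson, Sat evening→Ghosh, Sun morning→Ghosh, Sun afternoon→Watson, Sun evening→Ito.
Loads: Ito 3, Ghosh 2, Watson 3, Novak 1 — all ≤ 3.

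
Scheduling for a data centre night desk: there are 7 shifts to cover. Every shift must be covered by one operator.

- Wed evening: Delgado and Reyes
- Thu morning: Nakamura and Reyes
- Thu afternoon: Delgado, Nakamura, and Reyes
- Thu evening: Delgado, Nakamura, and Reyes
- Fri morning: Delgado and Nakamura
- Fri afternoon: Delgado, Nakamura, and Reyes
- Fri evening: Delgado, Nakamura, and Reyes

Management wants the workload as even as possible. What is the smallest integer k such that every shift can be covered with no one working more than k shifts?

With 3 operators and 7 worker-slots to fill, someone must work at least ⌈7/3⌉ = 3 shifts, so k ≥ 3.
k = 3 works: Wed evening→Delgado, Thu morning→Nakamura, Thu afternoon→Delgado, Thu evening→Nakamura, Fri morning→Delgado, Fri afternoon→Nakamura, Fri evening→Reyes.
Loads: Delgado 3, Nakamura 3, Reyes 1 — all ≤ 3.

3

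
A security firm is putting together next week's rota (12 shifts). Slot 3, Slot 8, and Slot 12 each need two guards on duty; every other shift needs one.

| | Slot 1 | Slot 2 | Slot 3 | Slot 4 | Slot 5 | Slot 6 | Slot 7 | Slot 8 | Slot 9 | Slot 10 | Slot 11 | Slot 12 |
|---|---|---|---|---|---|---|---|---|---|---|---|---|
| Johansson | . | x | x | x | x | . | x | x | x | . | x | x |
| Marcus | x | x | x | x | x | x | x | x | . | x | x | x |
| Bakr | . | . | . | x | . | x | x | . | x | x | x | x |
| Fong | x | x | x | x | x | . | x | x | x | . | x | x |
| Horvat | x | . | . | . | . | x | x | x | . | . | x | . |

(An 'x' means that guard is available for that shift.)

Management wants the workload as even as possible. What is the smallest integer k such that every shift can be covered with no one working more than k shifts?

3

With 5 guards and 15 worker-slots to fill, someone must work at least ⌈15/5⌉ = 3 shifts, so k ≥ 3.
k = 3 works: Slot 1→Marcus, Slot 2→Johansson, Slot 3→Johansson+Marcus, Slot 4→Fong, Slot 5→Johansson, Slot 6→Bakr, Slot 7→Horvat, Slot 8→Fong+Horvat, Slot 9→Bakr, Slot 10→Marcus, Slot 11→Horvat, Slot 12→Bakr+Fong.
Loads: Johansson 3, Marcus 3, Bakr 3, Fong 3, Horvat 3 — all ≤ 3.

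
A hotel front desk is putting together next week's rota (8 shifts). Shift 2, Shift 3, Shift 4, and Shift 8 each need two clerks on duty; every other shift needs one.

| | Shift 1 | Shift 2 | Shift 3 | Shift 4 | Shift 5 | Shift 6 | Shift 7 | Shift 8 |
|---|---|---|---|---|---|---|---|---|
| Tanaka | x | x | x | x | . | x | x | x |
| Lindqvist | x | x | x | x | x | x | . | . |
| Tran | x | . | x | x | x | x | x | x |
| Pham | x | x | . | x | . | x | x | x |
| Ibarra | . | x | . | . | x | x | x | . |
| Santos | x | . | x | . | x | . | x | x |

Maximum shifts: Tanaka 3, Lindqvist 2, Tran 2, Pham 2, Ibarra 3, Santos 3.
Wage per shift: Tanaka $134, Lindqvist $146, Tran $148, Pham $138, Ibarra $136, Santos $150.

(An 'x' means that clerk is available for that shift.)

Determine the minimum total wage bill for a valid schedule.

Picking the cheapest available clerk for each shift independently would cost $1632, but that ignores the shift limits.
An optimal schedule: Shift 1→Tanaka, Shift 2→Tanaka+Ibarra, Shift 3→Lindqvist+Tran, Shift 4→Pham+Lindqvist, Shift 5→Ibarra, Shift 6→Tanaka, Shift 7→Ibarra, Shift 8→Pham+Tran.
Total: 134 + 134 + 136 + 146 + 148 + 138 + 146 + 136 + 134 + 136 + 138 + 148 = $1674.

$1674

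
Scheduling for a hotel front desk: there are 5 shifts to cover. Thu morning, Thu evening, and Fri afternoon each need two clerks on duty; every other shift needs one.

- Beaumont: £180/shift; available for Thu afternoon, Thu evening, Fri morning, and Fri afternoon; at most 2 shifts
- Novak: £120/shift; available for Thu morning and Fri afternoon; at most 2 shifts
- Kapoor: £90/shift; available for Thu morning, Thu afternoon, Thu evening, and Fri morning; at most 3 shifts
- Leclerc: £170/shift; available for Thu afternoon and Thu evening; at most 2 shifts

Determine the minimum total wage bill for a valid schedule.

Thu morning can only be covered by Novak and Kapoor, so that assignment is forced.
Fri afternoon can only be covered by Beaumont and Novak, so that assignment is forced.
Picking the cheapest available clerk for each shift independently would cost £950, but that ignores the shift limits.
An optimal schedule: Thu morning→Kapoor+Novak, Thu afternoon→Leclerc, Thu evening→Kapoor+Leclerc, Fri morning→Kapoor, Fri afternoon→Novak+Beaumont.
Total: 90 + 120 + 170 + 90 + 170 + 90 + 120 + 180 = £1030.

£1030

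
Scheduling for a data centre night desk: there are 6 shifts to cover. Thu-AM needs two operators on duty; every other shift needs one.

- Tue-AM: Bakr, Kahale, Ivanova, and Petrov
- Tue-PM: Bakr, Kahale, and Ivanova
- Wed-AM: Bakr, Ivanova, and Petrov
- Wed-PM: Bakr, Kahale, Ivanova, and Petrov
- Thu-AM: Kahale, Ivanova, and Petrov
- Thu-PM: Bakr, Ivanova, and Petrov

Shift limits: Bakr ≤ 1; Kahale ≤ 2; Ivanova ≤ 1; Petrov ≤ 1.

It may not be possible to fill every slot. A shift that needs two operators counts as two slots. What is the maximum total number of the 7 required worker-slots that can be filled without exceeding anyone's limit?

5

Total capacity across all operators is 1+2+1+1 = 5, and 7 slots are needed, so at most 5 can be filled.
An assignment achieving 5: Tue-AM→Kahale, Tue-PM→Bakr, Wed-AM→Ivanova, Thu-AM→Kahale+Petrov.
Loads: Bakr 1/1, Kahale 2/2, Ivanova 1/1, Petrov 1/1.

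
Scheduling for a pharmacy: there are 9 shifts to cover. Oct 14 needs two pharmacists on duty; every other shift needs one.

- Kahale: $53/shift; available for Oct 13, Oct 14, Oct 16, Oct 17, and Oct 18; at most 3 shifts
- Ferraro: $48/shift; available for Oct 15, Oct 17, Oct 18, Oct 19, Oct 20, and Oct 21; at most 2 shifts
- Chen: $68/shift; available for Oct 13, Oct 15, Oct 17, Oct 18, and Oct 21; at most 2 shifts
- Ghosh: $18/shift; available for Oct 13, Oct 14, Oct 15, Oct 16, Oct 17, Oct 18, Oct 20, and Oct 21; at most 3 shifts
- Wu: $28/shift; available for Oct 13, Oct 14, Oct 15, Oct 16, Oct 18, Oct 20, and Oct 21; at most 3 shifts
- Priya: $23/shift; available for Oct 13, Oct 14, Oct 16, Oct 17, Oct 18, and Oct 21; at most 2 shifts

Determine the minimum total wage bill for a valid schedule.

Oct 19 can only be covered by Ferraro, so that assignment is forced.
Picking the cheapest available pharmacist for each shift independently would cost $215, but that ignores the shift limits.
An optimal schedule: Oct 13→Priya, Oct 14→Priya+Wu, Oct 15→Ghosh, Oct 16→Ghosh, Oct 17→Ferraro, Oct 18→Wu, Oct 19→Ferraro, Oct 20→Ghosh, Oct 21→Wu.
Total: 23 + 23 + 28 + 18 + 18 + 48 + 28 + 48 + 18 + 28 = $280.

$280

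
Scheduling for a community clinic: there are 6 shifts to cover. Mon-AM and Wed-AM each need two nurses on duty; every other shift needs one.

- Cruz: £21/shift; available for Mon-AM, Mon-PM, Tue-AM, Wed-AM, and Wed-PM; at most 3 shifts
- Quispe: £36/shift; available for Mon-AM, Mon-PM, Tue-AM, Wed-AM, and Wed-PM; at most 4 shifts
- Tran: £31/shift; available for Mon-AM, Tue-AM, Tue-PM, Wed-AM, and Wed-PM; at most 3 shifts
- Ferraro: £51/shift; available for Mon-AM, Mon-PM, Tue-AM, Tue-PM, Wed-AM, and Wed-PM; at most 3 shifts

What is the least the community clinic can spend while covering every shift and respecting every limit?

£228

Picking the cheapest available nurse for each shift independently would cost £198, but that ignores the shift limits.
An optimal schedule: Mon-AM→Quispe+Tran, Mon-PM→Cruz, Tue-AM→Cruz, Tue-PM→Tran, Wed-AM→Quispe+Tran, Wed-PM→Cruz.
Total: 36 + 31 + 21 + 21 + 31 + 36 + 31 + 21 = £228.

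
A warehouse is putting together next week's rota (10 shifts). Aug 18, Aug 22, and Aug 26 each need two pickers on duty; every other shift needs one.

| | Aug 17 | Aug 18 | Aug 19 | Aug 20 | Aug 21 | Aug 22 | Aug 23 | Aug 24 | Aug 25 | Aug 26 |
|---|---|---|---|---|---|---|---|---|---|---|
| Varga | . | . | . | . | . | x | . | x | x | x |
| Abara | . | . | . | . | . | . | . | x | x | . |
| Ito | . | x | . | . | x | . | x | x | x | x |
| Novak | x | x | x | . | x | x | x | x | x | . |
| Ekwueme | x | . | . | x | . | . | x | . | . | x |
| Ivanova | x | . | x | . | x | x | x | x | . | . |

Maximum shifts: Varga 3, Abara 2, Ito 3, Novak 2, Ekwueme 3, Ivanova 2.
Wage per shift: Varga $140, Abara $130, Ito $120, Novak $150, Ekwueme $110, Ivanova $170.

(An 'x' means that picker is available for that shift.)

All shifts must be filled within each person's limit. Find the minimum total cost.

$1700

Aug 18 can only be covered by Ito and Novak, so that assignment is forced.
Aug 20 can only be covered by Ekwueme, so that assignment is forced.
Picking the cheapest available picker for each shift independently would cost $1630, but that ignores the shift limits.
An optimal schedule: Aug 17→Ekwueme, Aug 18→Ito+Novak, Aug 19→Novak, Aug 20→Ekwueme, Aug 21→Ito, Aug 22→Varga+Ivanova, Aug 23→Ito, Aug 24→Abara, Aug 25→Abara, Aug 26→Ekwueme+Varga.
Total: 110 + 120 + 150 + 150 + 110 + 120 + 140 + 170 + 120 + 130 + 130 + 110 + 140 = $1700.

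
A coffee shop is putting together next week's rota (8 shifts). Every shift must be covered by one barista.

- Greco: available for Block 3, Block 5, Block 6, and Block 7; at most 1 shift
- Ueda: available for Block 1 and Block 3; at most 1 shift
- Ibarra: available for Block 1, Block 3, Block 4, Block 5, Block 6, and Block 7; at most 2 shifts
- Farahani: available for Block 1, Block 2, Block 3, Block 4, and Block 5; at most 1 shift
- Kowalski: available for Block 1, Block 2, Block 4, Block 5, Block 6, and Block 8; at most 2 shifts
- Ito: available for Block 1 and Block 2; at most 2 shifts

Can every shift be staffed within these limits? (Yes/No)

Block 8 can only be covered by Kowalski, so that assignment is forced.
One valid schedule: Block 1→Ito, Block 2→Farahani, Block 3→Ueda, Block 4→Ibarra, Block 5→Kowalski, Block 6→Ibarra, Block 7→Greco, Block 8→Kowalski.
Loads: Greco 1/1, Ueda 1/1, Ibarra 2/2, Farahani 1/1, Kowalski 2/2, Ito 1/2 — all within limits.

Yes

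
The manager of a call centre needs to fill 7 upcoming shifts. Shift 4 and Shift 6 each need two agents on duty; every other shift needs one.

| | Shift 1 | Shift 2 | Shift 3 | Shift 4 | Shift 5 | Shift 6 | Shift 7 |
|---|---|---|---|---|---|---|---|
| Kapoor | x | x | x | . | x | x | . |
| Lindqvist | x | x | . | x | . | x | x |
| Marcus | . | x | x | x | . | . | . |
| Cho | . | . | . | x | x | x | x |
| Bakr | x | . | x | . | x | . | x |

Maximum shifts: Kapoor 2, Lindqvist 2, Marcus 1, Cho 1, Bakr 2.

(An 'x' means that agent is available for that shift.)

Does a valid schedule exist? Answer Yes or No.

No

Total capacity is 2+2+1+1+2 = 8 but 9 worker-slots are needed — infeasible.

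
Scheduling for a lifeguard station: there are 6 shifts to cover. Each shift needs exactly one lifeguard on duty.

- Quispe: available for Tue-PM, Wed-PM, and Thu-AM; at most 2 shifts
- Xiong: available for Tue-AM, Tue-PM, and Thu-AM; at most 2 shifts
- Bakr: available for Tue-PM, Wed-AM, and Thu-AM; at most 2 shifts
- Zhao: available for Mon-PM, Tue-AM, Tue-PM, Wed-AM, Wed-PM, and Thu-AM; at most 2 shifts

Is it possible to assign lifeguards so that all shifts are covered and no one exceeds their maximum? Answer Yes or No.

Mon-PM can only be covered by Zhao, so that assignment is forced.
One valid schedule: Mon-PM→Zhao, Tue-AM→Xiong, Tue-PM→Quispe, Wed-AM→Bakr, Wed-PM→Quispe, Thu-AM→Xiong.
Loads: Quispe 2/2, Xiong 2/2, Bakr 1/2, Zhao 1/2 — all within limits.

Yes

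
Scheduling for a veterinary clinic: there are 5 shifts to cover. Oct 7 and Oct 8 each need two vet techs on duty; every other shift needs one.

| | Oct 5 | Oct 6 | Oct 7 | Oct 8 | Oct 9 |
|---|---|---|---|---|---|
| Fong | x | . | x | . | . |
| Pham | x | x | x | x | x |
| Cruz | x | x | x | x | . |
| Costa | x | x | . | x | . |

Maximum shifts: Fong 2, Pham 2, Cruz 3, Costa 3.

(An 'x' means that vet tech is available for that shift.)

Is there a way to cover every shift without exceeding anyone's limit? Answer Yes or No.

Oct 9 can only be covered by Pham, so that assignment is forced.
One valid schedule: Oct 5→Fong, Oct 6→Pham, Oct 7→Fong+Cruz, Oct 8→Cruz+Costa, Oct 9→Pham.
Loads: Fong 2/2, Pham 2/2, Cruz 2/3, Costa 1/3 — all within limits.

Yes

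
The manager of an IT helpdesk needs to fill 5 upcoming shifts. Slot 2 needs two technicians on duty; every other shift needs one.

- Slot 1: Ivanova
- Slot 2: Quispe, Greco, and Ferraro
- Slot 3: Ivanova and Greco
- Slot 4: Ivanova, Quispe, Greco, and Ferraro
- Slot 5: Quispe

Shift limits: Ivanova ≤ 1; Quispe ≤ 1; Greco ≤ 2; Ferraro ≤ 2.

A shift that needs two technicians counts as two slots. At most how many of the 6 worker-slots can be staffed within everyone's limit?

6

Total capacity across all technicians is 1+1+2+2 = 6, and 6 slots are needed, so at most 6 can be filled.
An assignment achieving 6: Slot 1→Ivanova, Slot 2→Greco+Ferraro, Slot 3→Greco, Slot 4→Ferraro, Slot 5→Quispe.
Loads: Ivanova 1/1, Quispe 1/1, Greco 2/2, Ferraro 2/2.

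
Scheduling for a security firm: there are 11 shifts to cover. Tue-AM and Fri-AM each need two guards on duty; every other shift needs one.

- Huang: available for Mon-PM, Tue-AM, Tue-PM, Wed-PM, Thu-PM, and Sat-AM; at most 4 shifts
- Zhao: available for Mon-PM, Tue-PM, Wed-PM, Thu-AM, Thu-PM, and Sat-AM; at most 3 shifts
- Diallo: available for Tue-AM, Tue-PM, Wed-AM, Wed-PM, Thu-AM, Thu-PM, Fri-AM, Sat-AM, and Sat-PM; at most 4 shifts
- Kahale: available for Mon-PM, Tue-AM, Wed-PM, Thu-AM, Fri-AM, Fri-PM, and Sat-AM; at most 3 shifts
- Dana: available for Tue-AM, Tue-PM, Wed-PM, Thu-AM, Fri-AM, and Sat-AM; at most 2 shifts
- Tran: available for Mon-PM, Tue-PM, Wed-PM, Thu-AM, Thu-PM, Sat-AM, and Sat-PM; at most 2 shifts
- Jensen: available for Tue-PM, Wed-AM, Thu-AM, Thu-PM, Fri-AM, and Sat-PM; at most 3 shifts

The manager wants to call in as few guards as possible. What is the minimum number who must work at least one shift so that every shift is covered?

13 slots to fill and no one can take more than 4, so at least ⌈13/4⌉ = 4 guards are needed.
Huang, Zhao, Diallo, and Kahale alone can cover everything: Mon-PM→Huang, Tue-AM→Huang+Diallo, Tue-PM→Huang, Wed-AM→Diallo, Wed-PM→Zhao, Thu-AM→Zhao, Thu-PM→Huang, Fri-AM→Diallo+Kahale, Fri-PM→Kahale, Sat-AM→Zhao, Sat-PM→Diallo.

4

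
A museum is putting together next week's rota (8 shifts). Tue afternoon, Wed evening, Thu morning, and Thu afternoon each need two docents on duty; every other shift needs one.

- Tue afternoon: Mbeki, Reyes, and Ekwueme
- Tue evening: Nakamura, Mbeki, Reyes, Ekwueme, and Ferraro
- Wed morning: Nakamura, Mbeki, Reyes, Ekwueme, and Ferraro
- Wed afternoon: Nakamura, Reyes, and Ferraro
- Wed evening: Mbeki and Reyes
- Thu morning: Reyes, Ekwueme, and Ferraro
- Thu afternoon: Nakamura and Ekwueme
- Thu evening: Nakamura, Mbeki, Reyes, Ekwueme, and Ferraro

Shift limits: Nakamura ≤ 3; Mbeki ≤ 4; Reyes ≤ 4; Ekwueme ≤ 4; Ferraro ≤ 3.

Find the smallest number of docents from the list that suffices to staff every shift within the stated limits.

12 slots to fill and no one can take more than 4, so at least ⌈12/4⌉ = 3 docents are needed.
Shifts {Wed evening, Thu afternoon} need 4 slots, but among the docents available for them (Nakamura, Mbeki, Reyes, and Ekwueme) any 3 together supply at most 3. So 3 docents are not enough.
Nakamura, Mbeki, Reyes, and Ekwueme alone can cover everything: Tue afternoon→Mbeki+Reyes, Tue evening→Nakamura, Wed morning→Mbeki, Wed afternoon→Nakamura, Wed evening→Mbeki+Reyes, Thu morning→Reyes+Ekwueme, Thu afternoon→Nakamura+Ekwueme, Thu evening→Mbeki.

4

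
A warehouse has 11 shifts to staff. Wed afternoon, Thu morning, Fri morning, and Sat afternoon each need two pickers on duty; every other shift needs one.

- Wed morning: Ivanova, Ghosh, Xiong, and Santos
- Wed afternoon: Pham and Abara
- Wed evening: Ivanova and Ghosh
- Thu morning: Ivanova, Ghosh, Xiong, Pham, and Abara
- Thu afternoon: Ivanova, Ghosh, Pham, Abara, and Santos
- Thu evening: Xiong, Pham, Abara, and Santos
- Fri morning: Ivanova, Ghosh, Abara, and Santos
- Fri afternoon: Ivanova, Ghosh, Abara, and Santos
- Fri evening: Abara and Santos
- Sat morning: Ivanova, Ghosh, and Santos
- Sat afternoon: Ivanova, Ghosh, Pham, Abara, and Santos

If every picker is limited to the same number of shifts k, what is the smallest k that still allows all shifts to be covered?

3

With 6 pickers and 15 worker-slots to fill, someone must work at least ⌈15/6⌉ = 3 shifts, so k ≥ 3.
k = 3 works: Wed morning→Ivanova, Wed afternoon→Pham+Abara, Wed evening→Ivanova, Thu morning→Xiong+Pham, Thu afternoon→Ghosh, Thu evening→Xiong, Fri morning→Ghosh+Abara, Fri afternoon→Ghosh, Fri evening→Abara, Sat morning→Ivanova, Sat afternoon→Pham+Santos.
Loads: Ivanova 3, Ghosh 3, Xiong 2, Pham 3, Abara 3, Santos 1 — all ≤ 3.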